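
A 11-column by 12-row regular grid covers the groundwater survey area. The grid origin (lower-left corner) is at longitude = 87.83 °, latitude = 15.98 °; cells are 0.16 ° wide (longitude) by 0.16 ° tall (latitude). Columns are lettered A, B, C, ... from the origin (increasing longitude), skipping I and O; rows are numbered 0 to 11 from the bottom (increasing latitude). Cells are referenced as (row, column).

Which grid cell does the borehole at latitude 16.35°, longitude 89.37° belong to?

(2, K)

Column index: ⌊(89.37 − 87.83) / 0.16⌋ = ⌊9.625⌋ = 9 → column K
Row offset from origin: ⌊(16.35 − 15.98) / 0.16⌋ = ⌊2.313⌋ = 2 → row 2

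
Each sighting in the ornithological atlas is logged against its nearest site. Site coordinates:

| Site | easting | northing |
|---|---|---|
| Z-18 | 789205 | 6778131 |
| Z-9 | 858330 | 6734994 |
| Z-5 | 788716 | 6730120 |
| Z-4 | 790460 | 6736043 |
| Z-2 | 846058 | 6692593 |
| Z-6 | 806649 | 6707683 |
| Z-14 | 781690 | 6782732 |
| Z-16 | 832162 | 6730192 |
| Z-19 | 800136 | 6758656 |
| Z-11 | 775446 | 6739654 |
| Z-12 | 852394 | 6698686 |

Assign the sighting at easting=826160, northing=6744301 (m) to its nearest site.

Squared distances to each site:
Z-18: 2510140925.000; Z-9: 1121529149.000; Z-5: 1603153897.000; Z-4: 1342684564.000; Z-2: 3069647668.000; Z-6: 1721557045.000; Z-14: 3454522661.000; Z-16: 235087885.000; Z-19: 883314601.000; Z-11: 2593504405.000; Z-12: 2768950981.000.
Minimum at Z-16.

Z-16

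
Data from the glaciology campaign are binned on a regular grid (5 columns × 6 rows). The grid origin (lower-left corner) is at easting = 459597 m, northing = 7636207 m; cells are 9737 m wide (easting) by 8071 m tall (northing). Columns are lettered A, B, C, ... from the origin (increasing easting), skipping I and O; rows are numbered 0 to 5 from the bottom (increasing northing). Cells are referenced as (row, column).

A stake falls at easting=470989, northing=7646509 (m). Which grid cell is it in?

(1, B)

Column index: ⌊(470989 − 459597) / 9737⌋ = ⌊1.170⌋ = 1 → column B
Row offset from origin: ⌊(7646509 − 7636207) / 8071⌋ = ⌊1.276⌋ = 1 → row 1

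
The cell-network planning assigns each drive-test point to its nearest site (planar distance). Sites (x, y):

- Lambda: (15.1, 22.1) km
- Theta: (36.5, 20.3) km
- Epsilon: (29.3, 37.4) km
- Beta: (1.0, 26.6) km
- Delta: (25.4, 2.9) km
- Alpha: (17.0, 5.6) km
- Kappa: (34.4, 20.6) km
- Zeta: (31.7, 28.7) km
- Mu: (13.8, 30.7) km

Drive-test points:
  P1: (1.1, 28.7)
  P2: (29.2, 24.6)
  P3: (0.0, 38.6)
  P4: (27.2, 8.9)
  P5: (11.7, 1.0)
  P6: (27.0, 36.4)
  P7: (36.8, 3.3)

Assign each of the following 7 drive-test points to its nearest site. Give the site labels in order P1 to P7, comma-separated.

Beta, Zeta, Beta, Delta, Alpha, Epsilon, Delta

P1 → Beta (d²=4.42)
P2 → Zeta (d²=23.06)
P3 → Beta (d²=145.00)
P4 → Delta (d²=39.24)
P5 → Alpha (d²=49.25)
P6 → Epsilon (d²=6.29)
P7 → Delta (d²=130.12)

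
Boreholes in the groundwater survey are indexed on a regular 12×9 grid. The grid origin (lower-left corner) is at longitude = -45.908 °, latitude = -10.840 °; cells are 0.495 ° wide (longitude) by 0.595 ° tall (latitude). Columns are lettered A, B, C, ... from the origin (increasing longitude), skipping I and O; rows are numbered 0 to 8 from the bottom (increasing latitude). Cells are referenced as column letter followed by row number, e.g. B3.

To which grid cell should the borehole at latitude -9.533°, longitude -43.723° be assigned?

Column index: ⌊(-43.723 − -45.908) / 0.495⌋ = ⌊4.414⌋ = 4 → column E
Row offset from origin: ⌊(-9.533 − -10.840) / 0.595⌋ = ⌊2.197⌋ = 2 → row 2

E2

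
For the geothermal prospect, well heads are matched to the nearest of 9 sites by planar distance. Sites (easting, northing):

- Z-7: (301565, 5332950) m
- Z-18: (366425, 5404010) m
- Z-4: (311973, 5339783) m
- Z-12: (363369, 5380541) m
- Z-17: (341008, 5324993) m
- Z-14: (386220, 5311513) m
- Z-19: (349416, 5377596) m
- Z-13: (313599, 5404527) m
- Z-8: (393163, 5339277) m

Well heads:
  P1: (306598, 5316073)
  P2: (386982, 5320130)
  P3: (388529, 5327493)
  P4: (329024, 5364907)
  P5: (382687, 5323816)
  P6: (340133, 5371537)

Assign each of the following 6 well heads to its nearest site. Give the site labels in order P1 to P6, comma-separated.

Z-7, Z-14, Z-8, Z-19, Z-14, Z-19

P1 → Z-7 (d²=310164218.00)
P2 → Z-14 (d²=74833333.00)
P3 → Z-8 (d²=160336612.00)
P4 → Z-19 (d²=576844385.00)
P5 → Z-14 (d²=163845898.00)
P6 → Z-19 (d²=122885570.00)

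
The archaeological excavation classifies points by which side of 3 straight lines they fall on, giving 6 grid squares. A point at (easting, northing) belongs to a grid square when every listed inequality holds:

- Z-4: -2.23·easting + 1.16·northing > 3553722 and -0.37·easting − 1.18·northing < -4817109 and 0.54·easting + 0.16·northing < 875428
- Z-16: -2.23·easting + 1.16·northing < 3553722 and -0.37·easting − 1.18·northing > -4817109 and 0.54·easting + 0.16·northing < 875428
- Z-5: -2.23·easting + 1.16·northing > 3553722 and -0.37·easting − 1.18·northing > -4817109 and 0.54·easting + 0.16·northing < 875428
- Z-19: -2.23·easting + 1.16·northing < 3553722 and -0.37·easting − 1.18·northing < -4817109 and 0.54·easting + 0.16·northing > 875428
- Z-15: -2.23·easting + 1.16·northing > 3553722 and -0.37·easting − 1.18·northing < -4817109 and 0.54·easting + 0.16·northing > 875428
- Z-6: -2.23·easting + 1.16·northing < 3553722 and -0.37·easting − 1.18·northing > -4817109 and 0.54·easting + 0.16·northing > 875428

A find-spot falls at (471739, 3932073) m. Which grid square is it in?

-2.23·471739 + 1.16·3932073 = 3509226.710, which is < 3553722
-0.37·471739 − 1.18·3932073 = -4814389.570, which is > -4817109
0.54·471739 + 0.16·3932073 = 883870.740, which is > 875428
This sign pattern matches Z-6.

Z-6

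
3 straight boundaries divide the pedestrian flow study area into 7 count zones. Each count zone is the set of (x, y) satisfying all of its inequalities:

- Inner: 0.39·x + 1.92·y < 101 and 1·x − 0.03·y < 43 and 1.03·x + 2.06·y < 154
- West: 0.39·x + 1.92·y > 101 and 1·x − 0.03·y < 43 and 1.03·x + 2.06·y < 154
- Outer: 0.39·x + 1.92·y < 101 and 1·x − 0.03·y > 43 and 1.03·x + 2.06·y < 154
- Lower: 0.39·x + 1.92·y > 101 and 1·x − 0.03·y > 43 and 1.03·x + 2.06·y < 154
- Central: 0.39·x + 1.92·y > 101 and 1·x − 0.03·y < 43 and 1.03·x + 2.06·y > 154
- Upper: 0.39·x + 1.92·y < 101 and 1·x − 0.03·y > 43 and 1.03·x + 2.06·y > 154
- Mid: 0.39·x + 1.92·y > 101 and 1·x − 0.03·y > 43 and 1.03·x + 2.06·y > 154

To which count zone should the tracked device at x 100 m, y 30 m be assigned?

Upper

0.39·100 + 1.92·30 = 96.600, which is < 101
1·100 − 0.03·30 = 99.100, which is > 43
1.03·100 + 2.06·30 = 164.800, which is > 154
This sign pattern matches Upper.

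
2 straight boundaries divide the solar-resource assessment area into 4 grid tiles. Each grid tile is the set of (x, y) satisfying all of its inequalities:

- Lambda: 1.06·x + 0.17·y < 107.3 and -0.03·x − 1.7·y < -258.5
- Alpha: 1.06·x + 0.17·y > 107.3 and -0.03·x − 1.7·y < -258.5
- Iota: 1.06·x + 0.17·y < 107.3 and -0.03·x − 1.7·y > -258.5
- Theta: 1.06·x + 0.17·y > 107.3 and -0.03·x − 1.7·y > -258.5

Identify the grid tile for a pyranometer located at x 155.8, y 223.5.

Alpha

1.06·155.8 + 0.17·223.5 = 203.143, which is > 107.3
-0.03·155.8 − 1.7·223.5 = -384.624, which is < -258.5
This sign pattern matches Alpha.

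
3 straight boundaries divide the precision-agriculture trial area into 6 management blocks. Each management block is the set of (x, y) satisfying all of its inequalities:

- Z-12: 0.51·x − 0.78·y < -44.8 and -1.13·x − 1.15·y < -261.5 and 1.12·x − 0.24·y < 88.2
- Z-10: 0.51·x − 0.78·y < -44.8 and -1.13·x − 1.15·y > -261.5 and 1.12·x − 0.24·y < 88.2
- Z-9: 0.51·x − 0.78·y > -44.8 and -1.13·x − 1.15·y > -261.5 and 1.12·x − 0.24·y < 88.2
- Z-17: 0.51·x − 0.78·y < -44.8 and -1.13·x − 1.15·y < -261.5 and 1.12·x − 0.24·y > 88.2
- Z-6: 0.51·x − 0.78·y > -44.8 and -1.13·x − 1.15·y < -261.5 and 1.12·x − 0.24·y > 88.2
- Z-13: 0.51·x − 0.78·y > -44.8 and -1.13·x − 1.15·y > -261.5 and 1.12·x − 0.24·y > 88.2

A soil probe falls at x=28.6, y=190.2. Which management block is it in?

Z-10

0.51·28.6 − 0.78·190.2 = -133.770, which is < -44.8
-1.13·28.6 − 1.15·190.2 = -251.048, which is > -261.5
1.12·28.6 − 0.24·190.2 = -13.616, which is < 88.2
This sign pattern matches Z-10.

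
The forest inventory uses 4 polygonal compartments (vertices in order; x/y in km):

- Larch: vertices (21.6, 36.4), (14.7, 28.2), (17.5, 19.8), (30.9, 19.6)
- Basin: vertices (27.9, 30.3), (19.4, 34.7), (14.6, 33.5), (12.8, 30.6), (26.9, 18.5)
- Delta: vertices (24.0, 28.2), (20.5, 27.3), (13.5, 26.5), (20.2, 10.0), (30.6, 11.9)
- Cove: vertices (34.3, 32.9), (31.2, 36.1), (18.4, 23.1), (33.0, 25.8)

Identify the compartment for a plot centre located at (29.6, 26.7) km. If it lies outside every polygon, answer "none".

Cove

Cast a ray rightward from (29.6, 26.7). For each polygon, the edges (by vertex number in listed order) whose endpoints lie on opposite sides of y = 26.7, where each meets that height, and whether that is right or left of the point:
Larch: 2–3 at x≈15.20 (left), 4–1 at x≈26.97 (left) → 0 crossings.
Basin: 4–5 at x≈17.34 (left), 5–1 at x≈27.59 (left) → 0 crossings.
Delta: 2–3 at x≈15.25 (left), 5–1 at x≈24.61 (left) → 0 crossings.
Cove: 2–3 at x≈21.94 (left), 4–1 at x≈33.16 (right) → 1 crossing.
Only Cove has an odd count, so the point is inside Cove.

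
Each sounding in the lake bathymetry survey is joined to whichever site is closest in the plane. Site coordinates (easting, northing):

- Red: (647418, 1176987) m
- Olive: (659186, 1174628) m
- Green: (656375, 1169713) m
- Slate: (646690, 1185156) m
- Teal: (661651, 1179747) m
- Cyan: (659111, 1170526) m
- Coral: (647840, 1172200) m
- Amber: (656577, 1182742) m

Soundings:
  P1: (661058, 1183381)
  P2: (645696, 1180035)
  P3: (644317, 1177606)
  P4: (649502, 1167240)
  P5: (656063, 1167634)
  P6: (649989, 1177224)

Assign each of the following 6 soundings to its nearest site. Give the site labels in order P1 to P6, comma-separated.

P1 → Teal (d²=13557605.00)
P2 → Red (d²=12255588.00)
P3 → Red (d²=9999362.00)
P4 → Coral (d²=27363844.00)
P5 → Green (d²=4419585.00)
P6 → Red (d²=6666210.00)

Teal, Red, Red, Coral, Green, Red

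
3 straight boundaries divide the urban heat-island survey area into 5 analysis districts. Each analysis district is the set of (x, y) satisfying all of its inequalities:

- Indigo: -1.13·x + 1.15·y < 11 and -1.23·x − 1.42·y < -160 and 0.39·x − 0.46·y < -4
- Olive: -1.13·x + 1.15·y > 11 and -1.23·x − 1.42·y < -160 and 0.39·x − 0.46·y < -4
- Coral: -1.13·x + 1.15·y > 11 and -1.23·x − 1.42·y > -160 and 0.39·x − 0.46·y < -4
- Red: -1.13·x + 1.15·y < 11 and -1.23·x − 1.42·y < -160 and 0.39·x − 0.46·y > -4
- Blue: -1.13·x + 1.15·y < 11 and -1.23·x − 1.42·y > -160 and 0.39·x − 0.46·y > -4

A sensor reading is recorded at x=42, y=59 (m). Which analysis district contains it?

-1.13·42 + 1.15·59 = 20.390, which is > 11
-1.23·42 − 1.42·59 = -135.440, which is > -160
0.39·42 − 0.46·59 = -10.760, which is < -4
This sign pattern matches Coral.

Coral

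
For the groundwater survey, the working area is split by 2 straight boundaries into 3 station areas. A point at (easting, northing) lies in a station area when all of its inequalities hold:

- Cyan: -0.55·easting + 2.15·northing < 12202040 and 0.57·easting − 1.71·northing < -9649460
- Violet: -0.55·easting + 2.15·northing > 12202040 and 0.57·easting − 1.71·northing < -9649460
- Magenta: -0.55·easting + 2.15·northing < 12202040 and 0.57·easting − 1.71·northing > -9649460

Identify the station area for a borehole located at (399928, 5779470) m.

Violet

-0.55·399928 + 2.15·5779470 = 12205900.100, which is > 12202040
0.57·399928 − 1.71·5779470 = -9654934.740, which is < -9649460
This sign pattern matches Violet.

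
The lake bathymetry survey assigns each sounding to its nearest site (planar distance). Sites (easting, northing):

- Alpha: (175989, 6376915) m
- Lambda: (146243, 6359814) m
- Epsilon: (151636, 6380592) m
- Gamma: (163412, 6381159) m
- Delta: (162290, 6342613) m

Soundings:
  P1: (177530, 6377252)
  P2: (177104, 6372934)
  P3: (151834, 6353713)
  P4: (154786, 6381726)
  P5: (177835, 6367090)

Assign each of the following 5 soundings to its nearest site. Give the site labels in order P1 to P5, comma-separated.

Alpha, Alpha, Lambda, Epsilon, Alpha

P1 → Alpha (d²=2488250.00)
P2 → Alpha (d²=17091586.00)
P3 → Lambda (d²=68481482.00)
P4 → Epsilon (d²=11208456.00)
P5 → Alpha (d²=99938341.00)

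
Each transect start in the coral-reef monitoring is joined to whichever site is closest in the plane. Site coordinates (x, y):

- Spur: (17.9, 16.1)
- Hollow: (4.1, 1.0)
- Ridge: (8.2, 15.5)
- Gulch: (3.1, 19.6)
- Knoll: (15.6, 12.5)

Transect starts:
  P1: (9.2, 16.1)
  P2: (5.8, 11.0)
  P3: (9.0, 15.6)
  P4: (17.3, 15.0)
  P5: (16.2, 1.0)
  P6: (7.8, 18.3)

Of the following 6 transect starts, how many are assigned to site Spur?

P1 → Ridge
P2 → Ridge
P3 → Ridge
P4 → Spur
P5 → Knoll
P6 → Ridge
1 of the 6 goes to Spur.

1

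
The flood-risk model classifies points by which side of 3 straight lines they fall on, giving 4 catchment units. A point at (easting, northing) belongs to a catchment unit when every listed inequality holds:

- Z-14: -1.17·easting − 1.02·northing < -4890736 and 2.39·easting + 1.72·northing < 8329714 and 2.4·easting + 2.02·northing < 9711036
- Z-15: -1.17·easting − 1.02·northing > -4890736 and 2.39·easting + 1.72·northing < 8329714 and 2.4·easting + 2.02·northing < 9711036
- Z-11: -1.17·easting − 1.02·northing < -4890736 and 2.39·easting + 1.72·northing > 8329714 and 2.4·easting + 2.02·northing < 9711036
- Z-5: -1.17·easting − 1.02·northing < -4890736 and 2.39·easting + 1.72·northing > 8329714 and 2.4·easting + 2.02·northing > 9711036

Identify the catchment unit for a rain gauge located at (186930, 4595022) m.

Z-5

-1.17·186930 − 1.02·4595022 = -4905630.540, which is < -4890736
2.39·186930 + 1.72·4595022 = 8350200.540, which is > 8329714
2.4·186930 + 2.02·4595022 = 9730576.440, which is > 9711036
This sign pattern matches Z-5.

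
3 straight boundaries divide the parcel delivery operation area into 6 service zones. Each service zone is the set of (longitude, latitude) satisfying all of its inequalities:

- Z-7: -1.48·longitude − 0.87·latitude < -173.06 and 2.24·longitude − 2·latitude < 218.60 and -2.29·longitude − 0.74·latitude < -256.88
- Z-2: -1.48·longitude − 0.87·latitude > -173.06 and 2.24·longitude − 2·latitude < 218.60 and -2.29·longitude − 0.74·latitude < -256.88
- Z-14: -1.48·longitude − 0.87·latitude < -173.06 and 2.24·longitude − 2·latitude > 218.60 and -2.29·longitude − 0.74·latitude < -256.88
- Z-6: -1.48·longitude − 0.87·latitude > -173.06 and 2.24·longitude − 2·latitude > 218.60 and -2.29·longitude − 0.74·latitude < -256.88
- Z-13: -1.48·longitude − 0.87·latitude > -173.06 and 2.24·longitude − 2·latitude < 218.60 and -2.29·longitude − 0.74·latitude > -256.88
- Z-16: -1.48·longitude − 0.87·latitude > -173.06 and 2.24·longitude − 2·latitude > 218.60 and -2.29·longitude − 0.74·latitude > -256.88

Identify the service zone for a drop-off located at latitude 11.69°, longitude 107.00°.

Z-13

-1.48·107.00 − 0.87·11.69 = -168.530, which is > -173.06
2.24·107.00 − 2·11.69 = 216.300, which is < 218.60
-2.29·107.00 − 0.74·11.69 = -253.681, which is > -256.88
This sign pattern matches Z-13.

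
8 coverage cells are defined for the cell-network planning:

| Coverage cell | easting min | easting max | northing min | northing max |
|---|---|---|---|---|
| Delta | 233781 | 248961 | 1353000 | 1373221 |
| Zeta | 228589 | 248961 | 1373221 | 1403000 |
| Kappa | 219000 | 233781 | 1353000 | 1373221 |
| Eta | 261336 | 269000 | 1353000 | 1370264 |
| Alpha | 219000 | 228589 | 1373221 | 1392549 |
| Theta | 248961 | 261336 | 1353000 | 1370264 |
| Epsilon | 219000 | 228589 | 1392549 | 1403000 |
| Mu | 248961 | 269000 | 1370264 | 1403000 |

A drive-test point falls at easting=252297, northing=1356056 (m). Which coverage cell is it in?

The point has easting = 252297 and northing = 1356056.
Only Theta satisfies 248961 ≤ easting ≤ 261336 and 1353000 ≤ northing ≤ 1370264.

Theta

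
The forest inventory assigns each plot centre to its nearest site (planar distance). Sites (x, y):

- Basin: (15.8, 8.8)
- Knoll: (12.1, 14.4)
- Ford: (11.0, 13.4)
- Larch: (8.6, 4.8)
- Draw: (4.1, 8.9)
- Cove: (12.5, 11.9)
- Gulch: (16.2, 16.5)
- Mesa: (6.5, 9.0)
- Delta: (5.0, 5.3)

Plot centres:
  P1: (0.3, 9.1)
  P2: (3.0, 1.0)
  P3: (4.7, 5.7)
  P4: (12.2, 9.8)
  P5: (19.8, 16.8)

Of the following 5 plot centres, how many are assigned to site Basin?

P1 → Draw
P2 → Delta
P3 → Delta
P4 → Cove
P5 → Gulch
0 of the 5 go to Basin.

0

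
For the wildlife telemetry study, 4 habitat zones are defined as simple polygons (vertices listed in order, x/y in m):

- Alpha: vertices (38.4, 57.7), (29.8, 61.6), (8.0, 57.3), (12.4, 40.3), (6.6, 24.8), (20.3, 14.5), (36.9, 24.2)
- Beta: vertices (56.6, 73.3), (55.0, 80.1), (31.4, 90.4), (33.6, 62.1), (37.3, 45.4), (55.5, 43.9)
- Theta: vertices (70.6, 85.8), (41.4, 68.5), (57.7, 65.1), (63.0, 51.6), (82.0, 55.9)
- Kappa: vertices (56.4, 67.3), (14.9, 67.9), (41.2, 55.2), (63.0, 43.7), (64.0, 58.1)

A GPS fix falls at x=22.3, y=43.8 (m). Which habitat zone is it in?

Cast a ray rightward from (22.3, 43.8). For each polygon, the edges (by vertex number in listed order) whose endpoints lie on opposite sides of y = 43.8, where each meets that height, and whether that is right or left of the point:
Alpha: 3–4 at x≈11.49 (left), 7–1 at x≈37.78 (right) → 1 crossing.
Beta: no edge straddles that height → 0 crossings.
Theta: no edge straddles that height → 0 crossings.
Kappa: 3–4 at x≈62.81 (right), 4–5 at x≈63.01 (right) → 2 crossings.
Only Alpha has an odd count, so the point is inside Alpha.

Alpha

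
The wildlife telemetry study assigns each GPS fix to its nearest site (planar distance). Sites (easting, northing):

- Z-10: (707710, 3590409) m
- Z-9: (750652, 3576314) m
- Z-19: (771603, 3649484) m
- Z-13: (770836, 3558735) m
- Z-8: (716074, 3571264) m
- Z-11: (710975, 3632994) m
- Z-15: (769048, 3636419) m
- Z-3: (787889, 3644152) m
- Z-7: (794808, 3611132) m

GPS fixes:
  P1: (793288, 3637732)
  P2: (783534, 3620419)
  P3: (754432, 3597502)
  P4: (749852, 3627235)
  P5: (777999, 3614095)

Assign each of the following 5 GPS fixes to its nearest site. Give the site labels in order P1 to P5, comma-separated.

P1 → Z-3 (d²=70365601.00)
P2 → Z-7 (d²=213351445.00)
P3 → Z-9 (d²=463219744.00)
P4 → Z-15 (d²=452832272.00)
P5 → Z-7 (d²=291321850.00)

Z-3, Z-7, Z-9, Z-15, Z-7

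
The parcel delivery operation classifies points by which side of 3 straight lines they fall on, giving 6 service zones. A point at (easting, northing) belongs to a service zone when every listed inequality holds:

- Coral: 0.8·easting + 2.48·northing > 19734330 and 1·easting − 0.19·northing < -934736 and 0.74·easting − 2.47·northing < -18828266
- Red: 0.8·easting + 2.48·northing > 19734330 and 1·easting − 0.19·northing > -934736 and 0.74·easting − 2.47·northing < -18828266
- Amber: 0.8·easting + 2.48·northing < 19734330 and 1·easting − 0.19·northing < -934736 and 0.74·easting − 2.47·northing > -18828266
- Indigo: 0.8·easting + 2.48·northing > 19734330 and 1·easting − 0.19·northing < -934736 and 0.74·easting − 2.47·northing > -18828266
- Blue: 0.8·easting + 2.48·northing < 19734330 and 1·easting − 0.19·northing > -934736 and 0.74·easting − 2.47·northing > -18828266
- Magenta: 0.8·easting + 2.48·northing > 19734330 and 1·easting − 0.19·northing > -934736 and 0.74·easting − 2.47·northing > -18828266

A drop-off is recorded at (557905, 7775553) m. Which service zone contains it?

Blue

0.8·557905 + 2.48·7775553 = 19729695.440, which is < 19734330
1·557905 − 0.19·7775553 = -919450.070, which is > -934736
0.74·557905 − 2.47·7775553 = -18792766.210, which is > -18828266
This sign pattern matches Blue.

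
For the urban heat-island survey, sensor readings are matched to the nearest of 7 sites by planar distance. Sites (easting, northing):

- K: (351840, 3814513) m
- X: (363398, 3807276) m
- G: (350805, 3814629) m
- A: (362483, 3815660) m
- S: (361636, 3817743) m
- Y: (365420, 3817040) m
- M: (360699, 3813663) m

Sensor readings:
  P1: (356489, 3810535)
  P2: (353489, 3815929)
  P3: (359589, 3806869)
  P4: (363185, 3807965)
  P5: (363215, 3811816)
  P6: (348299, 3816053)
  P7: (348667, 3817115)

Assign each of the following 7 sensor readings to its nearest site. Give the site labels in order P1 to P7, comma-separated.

M, K, X, X, M, G, G

P1 → M (d²=27508484.00)
P2 → K (d²=4724257.00)
P3 → X (d²=14674130.00)
P4 → X (d²=520090.00)
P5 → M (d²=9741665.00)
P6 → G (d²=8307812.00)
P7 → G (d²=10751240.00)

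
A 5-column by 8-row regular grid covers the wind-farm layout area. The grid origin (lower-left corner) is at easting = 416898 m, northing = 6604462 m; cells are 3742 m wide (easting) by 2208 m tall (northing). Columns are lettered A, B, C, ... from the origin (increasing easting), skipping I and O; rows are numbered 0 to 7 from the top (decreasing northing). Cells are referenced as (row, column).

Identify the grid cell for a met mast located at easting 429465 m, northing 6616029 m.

(2, D)

Column index: ⌊(429465 − 416898) / 3742⌋ = ⌊3.358⌋ = 3 → column D
Row offset from origin: ⌊(6616029 − 6604462) / 2208⌋ = ⌊5.239⌋ = 5 → row 2 (counted from top)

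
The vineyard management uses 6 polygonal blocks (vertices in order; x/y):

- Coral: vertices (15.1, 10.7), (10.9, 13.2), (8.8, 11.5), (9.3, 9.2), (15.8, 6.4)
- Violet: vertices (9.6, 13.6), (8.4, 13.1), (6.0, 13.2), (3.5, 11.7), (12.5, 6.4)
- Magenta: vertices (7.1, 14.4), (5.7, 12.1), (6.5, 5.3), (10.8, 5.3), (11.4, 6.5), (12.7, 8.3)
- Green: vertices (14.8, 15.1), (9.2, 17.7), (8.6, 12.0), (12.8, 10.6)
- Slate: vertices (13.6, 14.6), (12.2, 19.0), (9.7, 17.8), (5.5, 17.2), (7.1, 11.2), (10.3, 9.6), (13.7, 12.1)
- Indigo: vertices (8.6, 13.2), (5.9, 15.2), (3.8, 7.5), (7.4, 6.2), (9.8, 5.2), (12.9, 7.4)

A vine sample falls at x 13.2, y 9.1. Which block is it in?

Cast a ray rightward from (13.2, 9.1). For each polygon, the edges (by vertex number in listed order) whose endpoints lie on opposite sides of y = 9.1, where each meets that height, and whether that is right or left of the point:
Coral: 4–5 at x≈9.53 (left), 5–1 at x≈15.36 (right) → 1 crossing.
Violet: 4–5 at x≈7.92 (left), 5–1 at x≈11.41 (left) → 0 crossings.
Magenta: 2–3 at x≈6.05 (left), 6–1 at x≈11.97 (left) → 0 crossings.
Green: no edge straddles that height → 0 crossings.
Slate: no edge straddles that height → 0 crossings.
Indigo: 2–3 at x≈4.24 (left), 6–1 at x≈11.64 (left) → 0 crossings.
Only Coral has an odd count, so the point is inside Coral.

Coral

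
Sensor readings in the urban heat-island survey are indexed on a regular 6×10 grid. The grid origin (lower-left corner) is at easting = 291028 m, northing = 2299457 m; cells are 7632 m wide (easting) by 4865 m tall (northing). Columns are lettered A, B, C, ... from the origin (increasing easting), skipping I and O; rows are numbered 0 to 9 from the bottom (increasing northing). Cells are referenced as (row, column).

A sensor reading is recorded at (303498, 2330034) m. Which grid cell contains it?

Column index: ⌊(303498 − 291028) / 7632⌋ = ⌊1.634⌋ = 1 → column B
Row offset from origin: ⌊(2330034 − 2299457) / 4865⌋ = ⌊6.285⌋ = 6 → row 6

(6, B)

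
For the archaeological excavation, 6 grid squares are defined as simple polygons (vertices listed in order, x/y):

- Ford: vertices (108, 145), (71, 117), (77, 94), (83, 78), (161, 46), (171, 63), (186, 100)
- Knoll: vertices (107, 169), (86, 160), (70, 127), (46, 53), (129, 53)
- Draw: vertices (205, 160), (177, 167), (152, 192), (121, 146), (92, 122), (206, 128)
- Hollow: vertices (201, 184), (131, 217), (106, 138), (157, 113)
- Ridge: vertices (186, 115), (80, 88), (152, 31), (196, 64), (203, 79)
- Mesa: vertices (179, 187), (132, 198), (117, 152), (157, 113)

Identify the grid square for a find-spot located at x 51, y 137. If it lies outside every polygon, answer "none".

none

Cast a ray rightward from (51, 137). For each polygon, the edges (by vertex number in listed order) whose endpoints lie on opposite sides of y = 137, where each meets that height, and whether that is right or left of the point:
Ford: 1–2 at x≈97.4 (right), 7–1 at x≈121.9 (right) → 2 crossings.
Knoll: 2–3 at x≈74.8 (right), 5–1 at x≈113.1 (right) → 2 crossings.
Draw: 4–5 at x≈110.1 (right), 6–1 at x≈205.7 (right) → 2 crossings.
Hollow: 3–4 at x≈108.0 (right), 4–1 at x≈171.9 (right) → 2 crossings.
Ridge: no edge straddles that height → 0 crossings.
Mesa: 3–4 at x≈132.4 (right), 4–1 at x≈164.1 (right) → 2 crossings.
All counts are even, so the point lies outside every listed polygon.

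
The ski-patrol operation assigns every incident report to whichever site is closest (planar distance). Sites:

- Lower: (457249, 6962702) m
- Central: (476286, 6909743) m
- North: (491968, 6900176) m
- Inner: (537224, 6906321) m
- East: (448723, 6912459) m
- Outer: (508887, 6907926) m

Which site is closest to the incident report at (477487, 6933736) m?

Central

Squared distances to each site:
Lower: 1248605800.000; Central: 577106450.000; North: 1335972961.000; Inner: 4320091394.000; East: 1280078425.000; Outer: 1652116100.000.
Minimum at Central.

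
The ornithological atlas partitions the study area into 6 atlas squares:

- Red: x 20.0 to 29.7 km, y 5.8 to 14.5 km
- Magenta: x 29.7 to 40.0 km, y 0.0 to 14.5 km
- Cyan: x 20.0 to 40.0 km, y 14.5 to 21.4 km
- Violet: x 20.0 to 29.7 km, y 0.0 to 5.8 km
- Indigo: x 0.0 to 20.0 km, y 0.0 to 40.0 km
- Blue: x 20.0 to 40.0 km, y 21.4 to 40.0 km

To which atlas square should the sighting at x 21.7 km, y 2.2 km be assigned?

The point has x = 21.7 and y = 2.2.
Only Violet satisfies 20.0 ≤ x ≤ 29.7 and 0.0 ≤ y ≤ 5.8.

Violet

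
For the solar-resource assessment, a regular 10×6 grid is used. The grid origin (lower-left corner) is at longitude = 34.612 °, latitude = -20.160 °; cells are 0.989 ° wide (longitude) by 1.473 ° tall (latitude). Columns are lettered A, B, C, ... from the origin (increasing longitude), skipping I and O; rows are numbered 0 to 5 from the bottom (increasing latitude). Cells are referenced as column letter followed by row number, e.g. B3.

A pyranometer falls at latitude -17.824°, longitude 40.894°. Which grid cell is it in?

G1

Column index: ⌊(40.894 − 34.612) / 0.989⌋ = ⌊6.352⌋ = 6 → column G
Row offset from origin: ⌊(-17.824 − -20.160) / 1.473⌋ = ⌊1.586⌋ = 1 → row 1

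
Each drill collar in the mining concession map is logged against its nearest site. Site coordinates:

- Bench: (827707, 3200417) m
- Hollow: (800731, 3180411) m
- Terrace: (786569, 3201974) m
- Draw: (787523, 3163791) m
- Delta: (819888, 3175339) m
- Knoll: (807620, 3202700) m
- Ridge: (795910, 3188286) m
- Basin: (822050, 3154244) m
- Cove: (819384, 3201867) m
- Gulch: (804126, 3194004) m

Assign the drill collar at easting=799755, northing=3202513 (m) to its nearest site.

Squared distances to each site:
Bench: 785707520.000; Hollow: 489450980.000; Terrace: 174161117.000; Draw: 1649015108.000; Delta: 1143763965.000; Knoll: 61893194.000; Ridge: 217191554.000; Basin: 2826963386.000; Cove: 385714957.000; Gulch: 91508722.000.
Minimum at Knoll.

Knoll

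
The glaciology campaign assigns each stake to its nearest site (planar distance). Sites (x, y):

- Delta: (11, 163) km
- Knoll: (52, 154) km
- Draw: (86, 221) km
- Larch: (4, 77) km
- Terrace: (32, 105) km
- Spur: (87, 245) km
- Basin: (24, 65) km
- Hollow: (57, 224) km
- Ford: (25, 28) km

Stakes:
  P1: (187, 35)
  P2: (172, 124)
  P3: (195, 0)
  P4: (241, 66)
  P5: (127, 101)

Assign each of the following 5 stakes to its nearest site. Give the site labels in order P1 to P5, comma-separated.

P1 → Ford (d²=26293.00)
P2 → Knoll (d²=15300.00)
P3 → Ford (d²=29684.00)
P4 → Knoll (d²=43465.00)
P5 → Knoll (d²=8434.00)

Ford, Knoll, Ford, Knoll, Knoll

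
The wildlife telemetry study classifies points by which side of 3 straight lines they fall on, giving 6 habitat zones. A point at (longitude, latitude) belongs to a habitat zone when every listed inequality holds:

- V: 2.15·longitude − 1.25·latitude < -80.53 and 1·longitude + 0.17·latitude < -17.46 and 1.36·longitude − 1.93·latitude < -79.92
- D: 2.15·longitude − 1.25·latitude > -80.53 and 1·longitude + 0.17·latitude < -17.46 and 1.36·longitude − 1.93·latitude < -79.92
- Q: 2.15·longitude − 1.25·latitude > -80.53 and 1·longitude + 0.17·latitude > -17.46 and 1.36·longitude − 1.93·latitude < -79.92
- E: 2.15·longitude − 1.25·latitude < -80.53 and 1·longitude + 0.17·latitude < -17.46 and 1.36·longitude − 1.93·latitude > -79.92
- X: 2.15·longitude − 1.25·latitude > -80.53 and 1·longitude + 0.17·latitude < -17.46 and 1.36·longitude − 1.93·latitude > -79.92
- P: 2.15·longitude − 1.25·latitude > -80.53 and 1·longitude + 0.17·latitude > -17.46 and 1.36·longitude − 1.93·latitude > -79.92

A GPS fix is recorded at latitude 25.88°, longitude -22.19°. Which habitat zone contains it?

2.15·-22.19 − 1.25·25.88 = -80.059, which is > -80.53
1·-22.19 + 0.17·25.88 = -17.790, which is < -17.46
1.36·-22.19 − 1.93·25.88 = -80.127, which is < -79.92
This sign pattern matches D.

D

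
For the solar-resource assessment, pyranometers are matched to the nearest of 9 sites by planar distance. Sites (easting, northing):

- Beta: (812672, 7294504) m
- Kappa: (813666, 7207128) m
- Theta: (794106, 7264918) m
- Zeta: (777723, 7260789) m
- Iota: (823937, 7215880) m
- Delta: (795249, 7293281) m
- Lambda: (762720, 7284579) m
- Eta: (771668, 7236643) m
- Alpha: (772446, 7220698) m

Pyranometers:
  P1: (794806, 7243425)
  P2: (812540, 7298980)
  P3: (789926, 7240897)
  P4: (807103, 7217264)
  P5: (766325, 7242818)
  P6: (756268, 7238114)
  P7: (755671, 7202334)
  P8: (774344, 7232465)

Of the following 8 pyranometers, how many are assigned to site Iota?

P1 → Theta
P2 → Beta
P3 → Eta
P4 → Kappa
P5 → Eta
P6 → Eta
P7 → Alpha
P8 → Eta
0 of the 8 go to Iota.

0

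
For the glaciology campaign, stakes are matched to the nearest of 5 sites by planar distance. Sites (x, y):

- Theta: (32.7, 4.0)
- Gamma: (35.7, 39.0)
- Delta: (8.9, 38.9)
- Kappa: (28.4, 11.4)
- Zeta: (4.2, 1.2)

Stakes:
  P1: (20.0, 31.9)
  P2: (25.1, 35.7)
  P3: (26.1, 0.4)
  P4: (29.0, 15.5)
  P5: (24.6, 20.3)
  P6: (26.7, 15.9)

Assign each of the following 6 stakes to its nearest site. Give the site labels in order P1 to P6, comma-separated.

P1 → Delta (d²=172.21)
P2 → Gamma (d²=123.25)
P3 → Theta (d²=56.52)
P4 → Kappa (d²=17.17)
P5 → Kappa (d²=93.65)
P6 → Kappa (d²=23.14)

Delta, Gamma, Theta, Kappa, Kappa, Kappa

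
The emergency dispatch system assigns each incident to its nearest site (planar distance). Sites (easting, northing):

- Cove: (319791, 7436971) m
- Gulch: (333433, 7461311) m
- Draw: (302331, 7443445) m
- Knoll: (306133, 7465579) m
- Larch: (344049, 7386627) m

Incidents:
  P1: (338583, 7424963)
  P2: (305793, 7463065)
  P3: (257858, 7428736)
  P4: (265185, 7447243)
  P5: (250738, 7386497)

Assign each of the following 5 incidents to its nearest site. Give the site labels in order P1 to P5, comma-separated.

Cove, Knoll, Draw, Draw, Draw

P1 → Cove (d²=497331328.00)
P2 → Knoll (d²=6435796.00)
P3 → Draw (d²=2194202410.00)
P4 → Draw (d²=1394250120.00)
P5 → Draw (d²=5904912353.00)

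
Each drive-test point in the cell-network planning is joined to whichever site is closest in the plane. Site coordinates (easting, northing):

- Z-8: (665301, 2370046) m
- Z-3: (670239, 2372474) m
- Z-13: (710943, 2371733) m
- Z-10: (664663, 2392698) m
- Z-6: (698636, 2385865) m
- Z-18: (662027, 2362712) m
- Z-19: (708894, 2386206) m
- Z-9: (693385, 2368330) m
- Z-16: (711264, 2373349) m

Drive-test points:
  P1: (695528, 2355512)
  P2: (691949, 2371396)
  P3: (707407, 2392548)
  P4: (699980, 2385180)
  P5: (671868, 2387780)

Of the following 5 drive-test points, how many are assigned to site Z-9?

P1 → Z-9
P2 → Z-9
P3 → Z-19
P4 → Z-6
P5 → Z-10
2 of the 5 go to Z-9.

2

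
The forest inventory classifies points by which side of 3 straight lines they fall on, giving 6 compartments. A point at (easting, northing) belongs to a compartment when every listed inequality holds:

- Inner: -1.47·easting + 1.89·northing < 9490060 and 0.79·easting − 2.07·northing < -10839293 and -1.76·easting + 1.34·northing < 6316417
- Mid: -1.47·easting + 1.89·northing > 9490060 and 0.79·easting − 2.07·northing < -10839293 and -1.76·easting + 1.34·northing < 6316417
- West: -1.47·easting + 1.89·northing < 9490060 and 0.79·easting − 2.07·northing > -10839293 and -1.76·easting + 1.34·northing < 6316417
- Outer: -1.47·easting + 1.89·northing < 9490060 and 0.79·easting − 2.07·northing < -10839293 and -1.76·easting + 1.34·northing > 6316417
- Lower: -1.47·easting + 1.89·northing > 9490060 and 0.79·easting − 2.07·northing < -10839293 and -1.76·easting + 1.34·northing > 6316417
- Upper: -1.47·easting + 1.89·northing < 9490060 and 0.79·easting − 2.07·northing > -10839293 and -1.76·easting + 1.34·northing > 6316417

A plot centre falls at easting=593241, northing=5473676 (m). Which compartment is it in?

-1.47·593241 + 1.89·5473676 = 9473183.370, which is < 9490060
0.79·593241 − 2.07·5473676 = -10861848.930, which is < -10839293
-1.76·593241 + 1.34·5473676 = 6290621.680, which is < 6316417
This sign pattern matches Inner.

Inner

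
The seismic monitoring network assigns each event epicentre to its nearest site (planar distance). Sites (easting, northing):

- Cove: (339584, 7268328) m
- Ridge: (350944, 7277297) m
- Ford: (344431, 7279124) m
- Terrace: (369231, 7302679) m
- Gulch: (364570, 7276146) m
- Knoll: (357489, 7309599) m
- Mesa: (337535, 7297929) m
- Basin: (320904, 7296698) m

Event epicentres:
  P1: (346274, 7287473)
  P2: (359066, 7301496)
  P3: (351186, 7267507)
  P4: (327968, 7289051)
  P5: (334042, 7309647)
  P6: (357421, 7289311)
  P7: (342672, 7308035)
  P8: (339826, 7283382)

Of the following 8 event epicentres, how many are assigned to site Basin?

P1 → Ford
P2 → Knoll
P3 → Ridge
P4 → Basin
P5 → Mesa
P6 → Ridge
P7 → Mesa
P8 → Ford
1 of the 8 goes to Basin.

1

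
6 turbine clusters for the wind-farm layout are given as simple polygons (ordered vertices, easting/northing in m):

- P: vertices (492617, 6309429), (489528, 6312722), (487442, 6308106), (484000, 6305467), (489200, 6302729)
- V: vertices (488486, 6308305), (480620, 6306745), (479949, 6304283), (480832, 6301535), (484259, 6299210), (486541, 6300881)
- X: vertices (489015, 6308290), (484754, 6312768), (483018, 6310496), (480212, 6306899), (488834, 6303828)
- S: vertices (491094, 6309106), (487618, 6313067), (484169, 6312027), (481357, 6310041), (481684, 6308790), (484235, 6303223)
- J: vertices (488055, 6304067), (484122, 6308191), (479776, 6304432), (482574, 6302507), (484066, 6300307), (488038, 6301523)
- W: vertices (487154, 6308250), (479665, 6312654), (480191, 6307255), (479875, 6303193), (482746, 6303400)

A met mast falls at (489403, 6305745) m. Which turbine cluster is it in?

P

Cast a ray rightward from (489403, 6305745). For each polygon, the edges (by vertex number in listed order) whose endpoints lie on opposite sides of northing = 6305745, where each meets that height, and whether that is right or left of the point:
P: 3–4 at easting≈484362.6 (left), 5–1 at easting≈490738.2 (right) → 1 crossing.
V: 2–3 at easting≈480347.5 (left), 6–1 at easting≈487815.3 (left) → 0 crossings.
X: 4–5 at easting≈483451.9 (left), 5–1 at easting≈488911.8 (left) → 0 crossings.
S: 5–6 at easting≈483079.3 (left), 6–1 at easting≈487175.4 (left) → 0 crossings.
J: 1–2 at easting≈486454.7 (left), 2–3 at easting≈481294.0 (left) → 0 crossings.
W: 3–4 at easting≈480073.5 (left), 5–1 at easting≈484877.3 (left) → 0 crossings.
Only P has an odd count, so the point is inside P.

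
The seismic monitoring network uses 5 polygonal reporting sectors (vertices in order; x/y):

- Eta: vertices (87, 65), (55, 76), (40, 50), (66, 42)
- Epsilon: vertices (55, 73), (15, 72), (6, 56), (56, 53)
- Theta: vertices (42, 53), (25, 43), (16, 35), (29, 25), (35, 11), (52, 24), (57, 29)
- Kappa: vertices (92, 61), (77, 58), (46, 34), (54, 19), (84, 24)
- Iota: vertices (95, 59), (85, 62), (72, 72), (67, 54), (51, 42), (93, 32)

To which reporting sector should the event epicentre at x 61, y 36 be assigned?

Kappa

Cast a ray rightward from (61, 36). For each polygon, the edges (by vertex number in listed order) whose endpoints lie on opposite sides of y = 36, where each meets that height, and whether that is right or left of the point:
Eta: no edge straddles that height → 0 crossings.
Epsilon: no edge straddles that height → 0 crossings.
Theta: 2–3 at x≈17.1 (left), 7–1 at x≈52.6 (left) → 0 crossings.
Kappa: 2–3 at x≈48.6 (left), 5–1 at x≈86.6 (right) → 1 crossing.
Iota: 5–6 at x≈76.2 (right), 6–1 at x≈93.3 (right) → 2 crossings.
Only Kappa has an odd count, so the point is inside Kappa.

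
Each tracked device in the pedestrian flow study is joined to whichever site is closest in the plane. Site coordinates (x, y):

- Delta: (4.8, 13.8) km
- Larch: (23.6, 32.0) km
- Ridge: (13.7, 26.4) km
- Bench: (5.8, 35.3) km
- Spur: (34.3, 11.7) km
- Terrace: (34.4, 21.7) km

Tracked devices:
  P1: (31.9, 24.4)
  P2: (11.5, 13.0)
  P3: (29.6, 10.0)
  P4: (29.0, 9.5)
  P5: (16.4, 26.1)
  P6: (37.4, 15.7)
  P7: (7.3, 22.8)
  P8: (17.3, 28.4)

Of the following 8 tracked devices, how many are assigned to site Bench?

0

P1 → Terrace
P2 → Delta
P3 → Spur
P4 → Spur
P5 → Ridge
P6 → Spur
P7 → Ridge
P8 → Ridge
0 of the 8 go to Bench.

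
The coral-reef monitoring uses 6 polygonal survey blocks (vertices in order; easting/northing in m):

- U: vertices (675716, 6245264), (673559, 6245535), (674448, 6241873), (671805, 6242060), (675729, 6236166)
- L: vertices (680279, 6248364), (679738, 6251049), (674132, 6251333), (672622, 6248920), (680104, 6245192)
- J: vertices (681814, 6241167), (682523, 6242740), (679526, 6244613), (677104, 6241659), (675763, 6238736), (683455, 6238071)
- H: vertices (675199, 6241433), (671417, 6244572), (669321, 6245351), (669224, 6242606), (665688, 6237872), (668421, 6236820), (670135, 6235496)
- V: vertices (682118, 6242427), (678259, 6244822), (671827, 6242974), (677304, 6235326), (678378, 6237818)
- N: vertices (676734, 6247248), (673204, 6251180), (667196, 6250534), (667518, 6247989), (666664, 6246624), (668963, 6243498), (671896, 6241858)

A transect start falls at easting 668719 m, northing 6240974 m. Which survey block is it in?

H

Cast a ray rightward from (668719, 6240974). For each polygon, the edges (by vertex number in listed order) whose endpoints lie on opposite sides of northing = 6240974, where each meets that height, and whether that is right or left of the point:
U: 4–5 at easting≈672528.0 (right), 5–1 at easting≈675722.1 (right) → 2 crossings.
L: no edge straddles that height → 0 crossings.
J: 4–5 at easting≈676789.7 (right), 6–1 at easting≈681916.3 (right) → 2 crossings.
H: 4–5 at easting≈668005.0 (left), 7–1 at easting≈674807.5 (right) → 1 crossing.
V: 3–4 at easting≈673259.3 (right), 5–1 at easting≈680939.0 (right) → 2 crossings.
N: no edge straddles that height → 0 crossings.
Only H has an odd count, so the point is inside H.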